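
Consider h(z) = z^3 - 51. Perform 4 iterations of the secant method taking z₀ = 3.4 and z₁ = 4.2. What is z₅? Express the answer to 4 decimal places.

3.7084

h(3.4) = -11.696000, h(4.2) = 23.088000
z₂ = 4.200000 − 23.088000·(4.200000 − 3.400000) / (23.088000 − (-11.696000)) = 4.200000 − (18.470400)/(34.784000) = 3.668997
h(3.668997) = -1.609644
z₃ = 3.668997 − (-1.609644)·(3.668997 − 4.200000) / (-1.609644 − 23.088000) = 3.668997 − (0.854725)/(-24.697644) = 3.703605
h(3.703605) = -0.198806
z₄ = 3.703605 − (-0.198806)·(3.703605 − 3.668997) / (-0.198806 − (-1.609644)) = 3.703605 − (-0.006880)/(1.410838) = 3.708481
h(3.708481) = 0.002134
z₅ = 3.708481 − 0.002134·(3.708481 − 3.703605) / (0.002134 − (-0.198806)) = 3.708481 − (0.000010)/(0.200940) = 3.708430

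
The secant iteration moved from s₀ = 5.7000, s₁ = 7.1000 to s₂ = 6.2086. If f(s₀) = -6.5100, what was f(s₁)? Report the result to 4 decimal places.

11.4098

The secant line through (5.7000, -6.5100) and (7.1000, f(s₁)) crosses zero at s₂ = 6.2086.
So (5.7000, -6.5100), (7.1000, f(s₁)), (6.2086, 0) are collinear:
f(s₁) = -6.5100 · (7.1000 − 6.2086) / (5.7000 − 6.2086) = -6.5100 · (0.891400)/(-0.508600) = 11.409780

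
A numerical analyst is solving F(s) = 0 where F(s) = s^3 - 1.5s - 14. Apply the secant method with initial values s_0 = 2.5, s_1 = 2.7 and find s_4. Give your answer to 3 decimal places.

F(2.5) = -2.12500, F(2.7) = 1.63300
s_2 = 2.70000 − 1.63300·(2.70000 − 2.50000) / (1.63300 − (-2.12500)) = 2.70000 − (0.32660)/(3.75800) = 2.61309
F(2.61309) = -0.07679
s_3 = 2.61309 − (-0.07679)·(2.61309 − 2.70000) / (-0.07679 − 1.63300) = 2.61309 − (0.00667)/(-1.70979) = 2.61700
F(2.61700) = -0.00257
s_4 = 2.61700 − (-0.00257)·(2.61700 − 2.61309) / (-0.00257 − (-0.07679)) = 2.61700 − (-0.00001)/(0.07422) = 2.61713

2.617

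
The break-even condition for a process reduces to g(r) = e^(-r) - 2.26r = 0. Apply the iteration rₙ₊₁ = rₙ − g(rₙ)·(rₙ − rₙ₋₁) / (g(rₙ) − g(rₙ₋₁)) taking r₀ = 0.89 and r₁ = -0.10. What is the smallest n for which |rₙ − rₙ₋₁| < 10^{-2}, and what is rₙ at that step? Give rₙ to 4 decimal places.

n = 4, rₙ = 0.3210

g(0.89) = -1.600744, g(-0.10) = 1.331171
r₂ = -0.100000 − 1.331171·(-0.990000)/(2.931915) = 0.349487;  |Δ| = 0.449487
g(0.349487) = -0.084792
r₃ = 0.349487 − (-0.084792)·(0.449487)/(-1.415963) = 0.322571;  |Δ| = 0.026917
g(0.322571) = -0.004725
r₄ = 0.322571 − (-0.004725)·(-0.026917)/(0.080067) = 0.320982;  |Δ| = 0.001589
|r₄ − r₃| = 0.001589 < 10^{-2}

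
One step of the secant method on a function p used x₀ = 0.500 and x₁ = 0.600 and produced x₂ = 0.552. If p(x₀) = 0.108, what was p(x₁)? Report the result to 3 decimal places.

-0.100

The secant line through (0.500, 0.108) and (0.600, p(x₁)) crosses zero at x₂ = 0.552.
So (0.500, 0.108), (0.600, p(x₁)), (0.552, 0) are collinear:
p(x₁) = 0.108 · (0.600 − 0.552) / (0.500 − 0.552) = 0.108 · (0.04800)/(-0.05200) = -0.09969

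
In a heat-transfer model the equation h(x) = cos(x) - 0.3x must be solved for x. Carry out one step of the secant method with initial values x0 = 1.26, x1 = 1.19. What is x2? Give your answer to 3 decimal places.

1.202

h(1.26) = -0.07218, h(1.19) = 0.01466
x2 = 1.19000 − 0.01466·(1.19000 − 1.26000) / (0.01466 − (-0.07218)) = 1.19000 − (-0.00103)/(0.08684) = 1.20182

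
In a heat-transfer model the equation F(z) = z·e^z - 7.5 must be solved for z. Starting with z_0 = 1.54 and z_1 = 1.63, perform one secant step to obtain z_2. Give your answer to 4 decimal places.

1.5651

F(1.54) = -0.316531, F(1.63) = 0.819316
z_2 = 1.630000 − 0.819316·(1.630000 − 1.540000) / (0.819316 − (-0.316531)) = 1.630000 − (0.073738)/(1.135847) = 1.565081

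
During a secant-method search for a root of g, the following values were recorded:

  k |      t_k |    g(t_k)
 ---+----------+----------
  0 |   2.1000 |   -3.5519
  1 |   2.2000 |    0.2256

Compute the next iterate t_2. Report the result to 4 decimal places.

t_2 = 2.2000 − 0.2256·(2.2000 − 2.1000) / (0.2256 − (-3.5519))
   = 2.2000 − (0.022560)/(3.777500) = 2.194028

2.1940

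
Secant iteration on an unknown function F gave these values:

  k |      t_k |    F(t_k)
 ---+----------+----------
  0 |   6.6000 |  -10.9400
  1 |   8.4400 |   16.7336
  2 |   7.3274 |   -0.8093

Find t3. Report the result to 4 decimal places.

t3 = 7.3274 − (-0.8093)·(7.3274 − 8.4400) / (-0.8093 − 16.7336)
   = 7.3274 − (0.900427)/(-17.542900) = 7.378727

7.3787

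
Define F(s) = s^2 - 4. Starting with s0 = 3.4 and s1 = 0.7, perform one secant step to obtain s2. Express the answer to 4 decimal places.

F(3.4) = 7.560000, F(0.7) = -3.510000
s2 = 0.700000 − (-3.510000)·(0.700000 − 3.400000) / (-3.510000 − 7.560000) = 0.700000 − (9.477000)/(-11.070000) = 1.556098

1.5561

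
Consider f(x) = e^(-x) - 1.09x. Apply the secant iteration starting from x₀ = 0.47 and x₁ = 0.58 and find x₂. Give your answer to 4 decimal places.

0.5370

f(0.47) = 0.112702, f(0.58) = -0.072302
x₂ = 0.580000 − (-0.072302)·(0.580000 − 0.470000) / (-0.072302 − 0.112702) = 0.580000 − (-0.007953)/(-0.185004) = 0.537011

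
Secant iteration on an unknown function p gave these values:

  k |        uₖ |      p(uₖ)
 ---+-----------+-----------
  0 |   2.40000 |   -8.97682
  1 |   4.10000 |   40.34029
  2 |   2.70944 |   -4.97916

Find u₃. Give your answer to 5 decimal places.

u₃ = 2.70944 − (-4.97916)·(2.70944 − 4.10000) / (-4.97916 − 40.34029)
   = 2.70944 − (6.9238207)/(-45.3194500) = 2.8622181

2.86222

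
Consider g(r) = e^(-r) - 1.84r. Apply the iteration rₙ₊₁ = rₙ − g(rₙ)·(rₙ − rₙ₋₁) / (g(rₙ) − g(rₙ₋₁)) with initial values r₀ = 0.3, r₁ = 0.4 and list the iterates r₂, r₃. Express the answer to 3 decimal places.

g(0.3) = 0.18882, g(0.4) = -0.06568
r₂ = 0.40000 − (-0.06568)·(0.40000 − 0.30000) / (-0.06568 − 0.18882) = 0.40000 − (-0.00657)/(-0.25450) = 0.37419
g(0.37419) = -0.00067
r₃ = 0.37419 − (-0.00067)·(0.37419 − 0.40000) / (-0.00067 − (-0.06568)) = 0.37419 − (0.00002)/(0.06501) = 0.37393

0.374, 0.374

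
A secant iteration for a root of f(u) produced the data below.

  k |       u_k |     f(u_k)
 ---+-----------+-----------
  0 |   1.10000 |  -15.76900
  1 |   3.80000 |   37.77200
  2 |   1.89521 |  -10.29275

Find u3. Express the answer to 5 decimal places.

2.30311

u3 = 1.89521 − (-10.29275)·(1.89521 − 3.80000) / (-10.29275 − 37.77200)
   = 1.89521 − (19.6055273)/(-48.0647500) = 2.3031082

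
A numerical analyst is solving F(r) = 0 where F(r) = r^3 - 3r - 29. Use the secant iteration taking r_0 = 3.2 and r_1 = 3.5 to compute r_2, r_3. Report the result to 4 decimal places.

F(3.2) = -5.832000, F(3.5) = 3.375000
r_2 = 3.500000 − 3.375000·(3.500000 − 3.200000) / (3.375000 − (-5.832000)) = 3.500000 − (1.012500)/(9.207000) = 3.390029
F(3.390029) = -0.210858
r_3 = 3.390029 − (-0.210858)·(3.390029 − 3.500000) / (-0.210858 − 3.375000) = 3.390029 − (0.023188)/(-3.585858) = 3.396496

3.3900, 3.3965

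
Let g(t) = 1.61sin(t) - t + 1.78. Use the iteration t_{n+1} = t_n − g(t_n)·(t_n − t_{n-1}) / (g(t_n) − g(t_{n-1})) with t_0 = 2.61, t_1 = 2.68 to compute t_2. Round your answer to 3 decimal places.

g(2.61) = -0.01388, g(2.68) = -0.18295
t_2 = 2.68000 − (-0.18295)·(2.68000 − 2.61000) / (-0.18295 − (-0.01388)) = 2.68000 − (-0.01281)/(-0.16907) = 2.60425

2.604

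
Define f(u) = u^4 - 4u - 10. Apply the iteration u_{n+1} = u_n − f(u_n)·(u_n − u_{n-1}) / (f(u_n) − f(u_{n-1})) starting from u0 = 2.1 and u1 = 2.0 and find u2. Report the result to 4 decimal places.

f(2.1) = 1.048100, f(2.0) = -2.000000
u2 = 2.000000 − (-2.000000)·(2.000000 − 2.100000) / (-2.000000 − 1.048100) = 2.000000 − (0.200000)/(-3.048100) = 2.065615

2.0656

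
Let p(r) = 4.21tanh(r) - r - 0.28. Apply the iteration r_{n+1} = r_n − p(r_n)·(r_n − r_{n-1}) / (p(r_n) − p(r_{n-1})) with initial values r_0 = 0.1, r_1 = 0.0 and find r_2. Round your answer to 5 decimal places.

0.08761

p(0.1) = 0.0396023, p(0.0) = -0.2800000
r_2 = 0.0000000 − (-0.2800000)·(0.0000000 − 0.1000000) / (-0.2800000 − 0.0396023) = 0.0000000 − (0.0280000)/(-0.3196023) = 0.0876089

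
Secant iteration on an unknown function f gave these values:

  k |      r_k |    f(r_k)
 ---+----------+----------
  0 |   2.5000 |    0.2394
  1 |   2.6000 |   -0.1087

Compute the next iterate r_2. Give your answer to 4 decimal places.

r_2 = 2.6000 − (-0.1087)·(2.6000 − 2.5000) / (-0.1087 − 0.2394)
   = 2.6000 − (-0.010870)/(-0.348100) = 2.568773

2.5688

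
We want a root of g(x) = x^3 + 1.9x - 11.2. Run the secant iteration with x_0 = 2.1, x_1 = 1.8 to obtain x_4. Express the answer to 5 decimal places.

g(2.1) = 2.0510000, g(1.8) = -1.9480000
x_2 = 1.8000000 − (-1.9480000)·(1.8000000 − 2.1000000) / (-1.9480000 − 2.0510000) = 1.8000000 − (0.5844000)/(-3.9990000) = 1.9461365
g(1.9461365) = -0.1314508
x_3 = 1.9461365 − (-0.1314508)·(1.9461365 − 1.8000000) / (-0.1314508 − (-1.9480000)) = 1.9461365 − (-0.0192098)/(1.8165492) = 1.9567114
g(1.9567114) = 0.0094508
x_4 = 1.9567114 − 0.0094508·(1.9567114 − 1.9461365) / (0.0094508 − (-0.1314508)) = 1.9567114 − (0.0000999)/(0.1409016) = 1.9560021

1.95600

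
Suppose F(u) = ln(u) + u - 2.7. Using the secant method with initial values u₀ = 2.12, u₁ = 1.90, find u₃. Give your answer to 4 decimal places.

2.0046

F(2.12) = 0.171416, F(1.90) = -0.158146
u₂ = 1.900000 − (-0.158146)·(1.900000 − 2.120000) / (-0.158146 − 0.171416) = 1.900000 − (0.034792)/(-0.329562) = 2.005571
F(2.005571) = 0.001500
u₃ = 2.005571 − 0.001500·(2.005571 − 1.900000) / (0.001500 − (-0.158146)) = 2.005571 − (0.000158)/(0.159646) = 2.004579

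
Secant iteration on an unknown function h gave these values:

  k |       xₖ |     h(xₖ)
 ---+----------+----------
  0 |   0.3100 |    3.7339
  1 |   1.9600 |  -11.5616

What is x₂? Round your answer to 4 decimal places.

x₂ = 1.9600 − (-11.5616)·(1.9600 − 0.3100) / (-11.5616 − 3.7339)
   = 1.9600 − (-19.076640)/(-15.295500) = 0.712794

0.7128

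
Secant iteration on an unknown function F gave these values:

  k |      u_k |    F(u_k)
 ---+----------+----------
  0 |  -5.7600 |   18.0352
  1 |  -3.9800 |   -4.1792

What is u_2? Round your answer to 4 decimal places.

u_2 = -3.9800 − (-4.1792)·(-3.9800 − (-5.7600)) / (-4.1792 − 18.0352)
   = -3.9800 − (-7.438976)/(-22.214400) = -4.314872

-4.3149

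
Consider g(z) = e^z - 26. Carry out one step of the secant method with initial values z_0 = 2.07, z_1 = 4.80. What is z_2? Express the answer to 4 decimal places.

g(2.07) = -18.075177, g(4.80) = 95.510418
z_2 = 4.800000 − 95.510418·(4.800000 − 2.070000) / (95.510418 − (-18.075177)) = 4.800000 − (260.743440)/(113.585594) = 2.504432

2.5044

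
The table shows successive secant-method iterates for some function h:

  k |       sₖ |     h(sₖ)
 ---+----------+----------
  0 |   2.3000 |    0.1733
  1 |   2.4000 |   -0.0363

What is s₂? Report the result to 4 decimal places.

s₂ = 2.4000 − (-0.0363)·(2.4000 − 2.3000) / (-0.0363 − 0.1733)
   = 2.4000 − (-0.003630)/(-0.209600) = 2.382681

2.3827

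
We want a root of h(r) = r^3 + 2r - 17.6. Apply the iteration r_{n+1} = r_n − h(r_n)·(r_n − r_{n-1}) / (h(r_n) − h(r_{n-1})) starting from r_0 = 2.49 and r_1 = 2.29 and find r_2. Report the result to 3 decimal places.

2.343

h(2.49) = 2.81825, h(2.29) = -1.01101
r_2 = 2.29000 − (-1.01101)·(2.29000 − 2.49000) / (-1.01101 − 2.81825) = 2.29000 − (0.20220)/(-3.82926) = 2.34280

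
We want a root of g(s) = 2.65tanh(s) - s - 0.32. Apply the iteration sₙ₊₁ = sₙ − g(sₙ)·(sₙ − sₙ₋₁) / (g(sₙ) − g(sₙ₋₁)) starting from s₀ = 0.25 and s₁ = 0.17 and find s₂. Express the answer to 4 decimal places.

g(0.25) = 0.079034, g(0.17) = -0.043790
s₂ = 0.170000 − (-0.043790)·(0.170000 − 0.250000) / (-0.043790 − 0.079034) = 0.170000 − (0.003503)/(-0.122825) = 0.198522

0.1985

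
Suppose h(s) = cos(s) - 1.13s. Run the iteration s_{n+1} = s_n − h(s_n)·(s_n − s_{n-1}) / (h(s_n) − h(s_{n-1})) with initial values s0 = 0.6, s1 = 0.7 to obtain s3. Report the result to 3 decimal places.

h(0.6) = 0.14734, h(0.7) = -0.02616
s2 = 0.70000 − (-0.02616)·(0.70000 − 0.60000) / (-0.02616 − 0.14734) = 0.70000 − (-0.00262)/(-0.17349) = 0.68492
h(0.68492) = 0.00050
s3 = 0.68492 − 0.00050·(0.68492 − 0.70000) / (0.00050 − (-0.02616)) = 0.68492 − (-0.00001)/(0.02666) = 0.68521

0.685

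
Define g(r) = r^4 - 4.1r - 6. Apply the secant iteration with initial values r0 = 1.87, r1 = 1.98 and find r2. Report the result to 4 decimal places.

1.9288

g(1.87) = -1.438690, g(1.98) = 1.251536
r2 = 1.980000 − 1.251536·(1.980000 − 1.870000) / (1.251536 − (-1.438690)) = 1.980000 − (0.137669)/(2.690227) = 1.928826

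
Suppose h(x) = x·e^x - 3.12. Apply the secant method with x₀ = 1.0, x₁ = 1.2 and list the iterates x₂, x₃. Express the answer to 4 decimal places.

h(1.0) = -0.401718, h(1.2) = 0.864140
x₂ = 1.200000 − 0.864140·(1.200000 − 1.000000) / (0.864140 − (-0.401718)) = 1.200000 − (0.172828)/(1.265858) = 1.063470
h(1.063470) = -0.039763
x₃ = 1.063470 − (-0.039763)·(1.063470 − 1.200000) / (-0.039763 − 0.864140) = 1.063470 − (0.005429)/(-0.903903) = 1.069476

1.0635, 1.0695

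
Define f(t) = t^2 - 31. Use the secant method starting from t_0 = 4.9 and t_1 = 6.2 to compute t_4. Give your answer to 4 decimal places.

5.5678

f(4.9) = -6.990000, f(6.2) = 7.440000
t_2 = 6.200000 − 7.440000·(6.200000 − 4.900000) / (7.440000 − (-6.990000)) = 6.200000 − (9.672000)/(14.430000) = 5.529730
f(5.529730) = -0.422089
t_3 = 5.529730 − (-0.422089)·(5.529730 − 6.200000) / (-0.422089 − 7.440000) = 5.529730 − (0.282914)/(-7.862089) = 5.565714
f(5.565714) = -0.022824
t_4 = 5.565714 − (-0.022824)·(5.565714 − 5.529730) / (-0.022824 − (-0.422089)) = 5.565714 − (-0.000821)/(0.399265) = 5.567771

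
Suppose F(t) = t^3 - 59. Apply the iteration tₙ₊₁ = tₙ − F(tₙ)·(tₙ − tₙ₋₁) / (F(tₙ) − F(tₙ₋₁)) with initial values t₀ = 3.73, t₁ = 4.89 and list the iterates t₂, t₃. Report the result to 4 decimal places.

3.8567, 3.8851

F(3.73) = -7.104883, F(4.89) = 57.930169
t₂ = 4.890000 − 57.930169·(4.890000 − 3.730000) / (57.930169 − (-7.104883)) = 4.890000 − (67.198996)/(65.035052) = 3.856726
F(3.856726) = -1.633742
t₃ = 3.856726 − (-1.633742)·(3.856726 − 4.890000) / (-1.633742 − 57.930169) = 3.856726 − (1.688102)/(-59.563911) = 3.885068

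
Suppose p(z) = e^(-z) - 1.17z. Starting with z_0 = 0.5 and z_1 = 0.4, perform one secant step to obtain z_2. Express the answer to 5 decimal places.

p(0.5) = 0.0215307, p(0.4) = 0.2023200
z_2 = 0.4000000 − 0.2023200·(0.4000000 − 0.5000000) / (0.2023200 − 0.0215307) = 0.4000000 − (-0.0202320)/(0.1807894) = 0.5119092

0.51191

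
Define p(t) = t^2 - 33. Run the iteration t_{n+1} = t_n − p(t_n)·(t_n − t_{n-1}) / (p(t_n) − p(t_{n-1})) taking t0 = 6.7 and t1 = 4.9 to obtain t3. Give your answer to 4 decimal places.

p(6.7) = 11.890000, p(4.9) = -8.990000
t2 = 4.900000 − (-8.990000)·(4.900000 − 6.700000) / (-8.990000 − 11.890000) = 4.900000 − (16.182000)/(-20.880000) = 5.675000
p(5.675000) = -0.794375
t3 = 5.675000 − (-0.794375)·(5.675000 − 4.900000) / (-0.794375 − (-8.990000)) = 5.675000 − (-0.615641)/(8.195625) = 5.750118

5.7501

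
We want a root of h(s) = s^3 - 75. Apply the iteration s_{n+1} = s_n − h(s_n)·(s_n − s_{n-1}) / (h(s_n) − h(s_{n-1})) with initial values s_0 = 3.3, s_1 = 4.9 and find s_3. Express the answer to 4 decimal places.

h(3.3) = -39.063000, h(4.9) = 42.649000
s_2 = 4.900000 − 42.649000·(4.900000 − 3.300000) / (42.649000 − (-39.063000)) = 4.900000 − (68.238400)/(81.712000) = 4.064891
h(4.064891) = -7.834413
s_3 = 4.064891 − (-7.834413)·(4.064891 − 4.900000) / (-7.834413 − 42.649000) = 4.064891 − (6.542586)/(-50.483413) = 4.194490

4.1945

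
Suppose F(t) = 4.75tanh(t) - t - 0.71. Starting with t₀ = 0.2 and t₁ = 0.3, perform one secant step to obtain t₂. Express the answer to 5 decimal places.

F(0.2) = 0.0275328, F(0.3) = 0.3737349
t₂ = 0.3000000 − 0.3737349·(0.3000000 − 0.2000000) / (0.3737349 − 0.0275328) = 0.3000000 − (0.0373735)/(0.3462021) = 0.1920472

0.19205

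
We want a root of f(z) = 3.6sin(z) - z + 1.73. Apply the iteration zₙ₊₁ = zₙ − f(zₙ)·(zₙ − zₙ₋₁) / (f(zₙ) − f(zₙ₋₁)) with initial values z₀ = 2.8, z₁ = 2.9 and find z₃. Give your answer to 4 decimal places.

2.8308

f(2.8) = 0.135957, f(2.9) = -0.308702
z₂ = 2.900000 − (-0.308702)·(2.900000 − 2.800000) / (-0.308702 − 0.135957) = 2.900000 − (-0.030870)/(-0.444660) = 2.830576
f(2.830576) = 0.001122
z₃ = 2.830576 − 0.001122·(2.830576 − 2.900000) / (0.001122 − (-0.308702)) = 2.830576 − (-0.000078)/(0.309824) = 2.830827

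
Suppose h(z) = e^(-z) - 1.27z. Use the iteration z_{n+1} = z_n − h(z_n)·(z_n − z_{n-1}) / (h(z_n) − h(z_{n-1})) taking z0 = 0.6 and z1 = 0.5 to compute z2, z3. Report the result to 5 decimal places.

0.48459, 0.48487

h(0.6) = -0.2131884, h(0.5) = -0.0284693
z2 = 0.5000000 − (-0.0284693)·(0.5000000 − 0.6000000) / (-0.0284693 − (-0.2131884)) = 0.5000000 − (0.0028469)/(0.1847190) = 0.4845878
h(0.4845878) = 0.0005246
z3 = 0.4845878 − 0.0005246·(0.4845878 − 0.5000000) / (0.0005246 − (-0.0284693)) = 0.4845878 − (-0.0000081)/(0.0289940) = 0.4848666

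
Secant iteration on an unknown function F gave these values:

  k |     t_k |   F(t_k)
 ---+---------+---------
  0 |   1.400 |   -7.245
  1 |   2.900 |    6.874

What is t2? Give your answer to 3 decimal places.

2.170

t2 = 2.900 − 6.874·(2.900 − 1.400) / (6.874 − (-7.245))
   = 2.900 − (10.31100)/(14.11900) = 2.16971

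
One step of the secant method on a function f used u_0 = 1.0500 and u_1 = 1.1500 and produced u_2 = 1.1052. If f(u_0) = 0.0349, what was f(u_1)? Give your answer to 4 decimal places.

The secant line through (1.0500, 0.0349) and (1.1500, f(u_1)) crosses zero at u_2 = 1.1052.
So (1.0500, 0.0349), (1.1500, f(u_1)), (1.1052, 0) are collinear:
f(u_1) = 0.0349 · (1.1500 − 1.1052) / (1.0500 − 1.1052) = 0.0349 · (0.044800)/(-0.055200) = -0.028325

-0.0283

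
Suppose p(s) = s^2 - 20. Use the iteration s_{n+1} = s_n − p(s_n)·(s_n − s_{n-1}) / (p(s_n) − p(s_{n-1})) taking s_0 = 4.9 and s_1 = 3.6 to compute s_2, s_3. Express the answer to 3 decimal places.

4.428, 4.477

p(4.9) = 4.01000, p(3.6) = -7.04000
s_2 = 3.60000 − (-7.04000)·(3.60000 − 4.90000) / (-7.04000 − 4.01000) = 3.60000 − (9.15200)/(-11.05000) = 4.42824
p(4.42824) = -0.39073
s_3 = 4.42824 − (-0.39073)·(4.42824 − 3.60000) / (-0.39073 − (-7.04000)) = 4.42824 − (-0.32362)/(6.64927) = 4.47691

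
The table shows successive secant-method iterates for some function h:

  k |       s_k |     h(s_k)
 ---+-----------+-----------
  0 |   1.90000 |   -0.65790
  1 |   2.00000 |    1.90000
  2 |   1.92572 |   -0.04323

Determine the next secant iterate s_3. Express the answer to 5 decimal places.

s_3 = 1.92572 − (-0.04323)·(1.92572 − 2.00000) / (-0.04323 − 1.90000)
   = 1.92572 − (0.0032111)/(-1.9432300) = 1.9273725

1.92737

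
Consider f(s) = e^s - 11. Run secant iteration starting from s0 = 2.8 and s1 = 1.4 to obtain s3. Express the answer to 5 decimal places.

2.52759

f(2.8) = 5.4446468, f(1.4) = -6.9448000
s2 = 1.4000000 − (-6.9448000)·(1.4000000 − 2.8000000) / (-6.9448000 − 5.4446468) = 1.4000000 − (9.7227200)/(-12.3894468) = 2.1847582
f(2.1847582) = -2.1115009
s3 = 2.1847582 − (-2.1115009)·(2.1847582 − 1.4000000) / (-2.1115009 − (-6.9448000)) = 2.1847582 − (-1.6570177)/(4.8332991) = 2.5275919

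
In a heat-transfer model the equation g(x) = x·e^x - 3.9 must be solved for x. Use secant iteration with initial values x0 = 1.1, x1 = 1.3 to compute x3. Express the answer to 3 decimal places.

g(1.1) = -0.59542, g(1.3) = 0.87009
x2 = 1.30000 − 0.87009·(1.30000 − 1.10000) / (0.87009 − (-0.59542)) = 1.30000 − (0.17402)/(1.46550) = 1.18126
g(1.18126) = -0.05091
x3 = 1.18126 − (-0.05091)·(1.18126 − 1.30000) / (-0.05091 − 0.87009) = 1.18126 − (0.00604)/(-0.92099) = 1.18782

1.188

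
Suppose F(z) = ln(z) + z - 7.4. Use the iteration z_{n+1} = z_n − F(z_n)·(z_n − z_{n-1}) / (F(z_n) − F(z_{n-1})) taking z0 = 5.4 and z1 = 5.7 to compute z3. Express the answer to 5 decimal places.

F(5.4) = -0.3136010, F(5.7) = 0.0404662
z2 = 5.7000000 − 0.0404662·(5.7000000 − 5.4000000) / (0.0404662 − (-0.3136010)) = 5.7000000 − (0.0121399)/(0.3540672) = 5.6657131
F(5.6657131) = 0.0001459
z3 = 5.6657131 − 0.0001459·(5.6657131 − 5.7000000) / (0.0001459 − 0.0404662) = 5.6657131 − (-0.0000050)/(-0.0403203) = 5.6655891

5.66559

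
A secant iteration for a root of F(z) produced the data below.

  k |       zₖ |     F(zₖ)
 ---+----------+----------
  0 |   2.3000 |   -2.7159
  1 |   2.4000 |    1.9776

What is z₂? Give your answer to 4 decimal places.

2.3579

z₂ = 2.4000 − 1.9776·(2.4000 − 2.3000) / (1.9776 − (-2.7159))
   = 2.4000 − (0.197760)/(4.693500) = 2.357865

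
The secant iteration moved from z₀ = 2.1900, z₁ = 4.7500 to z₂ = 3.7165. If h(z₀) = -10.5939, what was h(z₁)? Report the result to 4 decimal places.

7.1725

The secant line through (2.1900, -10.5939) and (4.7500, h(z₁)) crosses zero at z₂ = 3.7165.
So (2.1900, -10.5939), (4.7500, h(z₁)), (3.7165, 0) are collinear:
h(z₁) = -10.5939 · (4.7500 − 3.7165) / (2.1900 − 3.7165) = -10.5939 · (1.033500)/(-1.526500) = 7.172483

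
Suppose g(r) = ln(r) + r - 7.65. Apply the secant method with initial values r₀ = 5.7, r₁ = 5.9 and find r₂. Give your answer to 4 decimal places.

5.8787

g(5.7) = -0.209534, g(5.9) = 0.024952
r₂ = 5.900000 − 0.024952·(5.900000 − 5.700000) / (0.024952 − (-0.209534)) = 5.900000 − (0.004990)/(0.234486) = 5.878717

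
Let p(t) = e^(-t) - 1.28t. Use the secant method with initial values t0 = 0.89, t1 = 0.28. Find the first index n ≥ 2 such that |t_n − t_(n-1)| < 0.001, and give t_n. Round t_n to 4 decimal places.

p(0.89) = -0.728544, p(0.28) = 0.397384
t2 = 0.280000 − 0.397384·(-0.610000)/(1.125928) = 0.495293;  |Δ| = 0.215293
p(0.495293) = -0.024582
t3 = 0.495293 − (-0.024582)·(0.215293)/(-0.421966) = 0.482751;  |Δ| = 0.012542
p(0.482751) = -0.000837
t4 = 0.482751 − (-0.000837)·(-0.012542)/(0.023745) = 0.482308;  |Δ| = 0.000442
|t4 − t3| = 0.000442 < 0.001

n = 4, t_n = 0.4823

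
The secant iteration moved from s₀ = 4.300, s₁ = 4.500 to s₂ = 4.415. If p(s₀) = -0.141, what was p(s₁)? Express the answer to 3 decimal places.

The secant line through (4.300, -0.141) and (4.500, p(s₁)) crosses zero at s₂ = 4.415.
So (4.300, -0.141), (4.500, p(s₁)), (4.415, 0) are collinear:
p(s₁) = -0.141 · (4.500 − 4.415) / (4.300 − 4.415) = -0.141 · (0.08500)/(-0.11500) = 0.10422

0.104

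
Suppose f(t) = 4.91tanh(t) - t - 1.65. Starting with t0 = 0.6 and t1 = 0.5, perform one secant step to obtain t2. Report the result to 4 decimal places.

f(0.6) = 0.386913, f(0.5) = 0.118995
t2 = 0.500000 − 0.118995·(0.500000 − 0.600000) / (0.118995 − 0.386913) = 0.500000 − (-0.011900)/(-0.267918) = 0.455585

0.4556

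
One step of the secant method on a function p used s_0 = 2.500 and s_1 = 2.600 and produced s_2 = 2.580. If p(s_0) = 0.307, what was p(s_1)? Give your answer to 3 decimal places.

-0.077

The secant line through (2.500, 0.307) and (2.600, p(s_1)) crosses zero at s_2 = 2.580.
So (2.500, 0.307), (2.600, p(s_1)), (2.580, 0) are collinear:
p(s_1) = 0.307 · (2.600 − 2.580) / (2.500 − 2.580) = 0.307 · (0.02000)/(-0.08000) = -0.07675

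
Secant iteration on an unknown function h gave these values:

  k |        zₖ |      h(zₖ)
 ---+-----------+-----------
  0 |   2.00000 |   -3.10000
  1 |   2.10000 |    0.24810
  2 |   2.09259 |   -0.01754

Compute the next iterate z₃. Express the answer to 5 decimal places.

2.09308

z₃ = 2.09259 − (-0.01754)·(2.09259 − 2.10000) / (-0.01754 − 0.24810)
   = 2.09259 − (0.0001300)/(-0.2656400) = 2.0930793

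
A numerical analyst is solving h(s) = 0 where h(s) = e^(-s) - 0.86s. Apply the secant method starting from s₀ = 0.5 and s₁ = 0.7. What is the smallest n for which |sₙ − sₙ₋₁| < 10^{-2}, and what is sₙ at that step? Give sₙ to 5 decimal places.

n = 3, sₙ = 0.62337

h(0.5) = 0.1765307, h(0.7) = -0.1054147
s₂ = 0.7000000 − (-0.1054147)·(0.2000000)/(-0.2819454) = 0.6252233;  |Δ| = 0.0747767
h(0.6252233) = -0.0025501
s₃ = 0.6252233 − (-0.0025501)·(-0.0747767)/(0.1028646) = 0.6233695;  |Δ| = 0.0018538
|s₃ − s₂| = 0.0018538 < 10^{-2}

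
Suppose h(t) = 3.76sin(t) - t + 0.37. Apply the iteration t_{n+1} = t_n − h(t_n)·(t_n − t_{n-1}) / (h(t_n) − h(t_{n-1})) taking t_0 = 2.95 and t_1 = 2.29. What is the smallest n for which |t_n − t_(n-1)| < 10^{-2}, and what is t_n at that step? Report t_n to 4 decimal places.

n = 4, t_n = 2.5297

h(2.95) = -1.864011, h(2.29) = 0.908763
t_2 = 2.290000 − 0.908763·(-0.660000)/(2.772774) = 2.506312;  |Δ| = 0.216312
h(2.506312) = 0.094886
t_3 = 2.506312 − 0.094886·(0.216312)/(-0.813877) = 2.531530;  |Δ| = 0.025219
h(2.531530) = -0.007357
t_4 = 2.531530 − (-0.007357)·(0.025219)/(-0.102243) = 2.529716;  |Δ| = 0.001815
|t_4 − t_3| = 0.001815 < 10^{-2}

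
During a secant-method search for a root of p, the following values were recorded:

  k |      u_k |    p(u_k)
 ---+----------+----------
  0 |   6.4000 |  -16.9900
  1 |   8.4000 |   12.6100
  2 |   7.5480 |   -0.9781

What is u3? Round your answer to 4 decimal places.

7.6093

u3 = 7.5480 − (-0.9781)·(7.5480 − 8.4000) / (-0.9781 − 12.6100)
   = 7.5480 − (0.833341)/(-13.588100) = 7.609329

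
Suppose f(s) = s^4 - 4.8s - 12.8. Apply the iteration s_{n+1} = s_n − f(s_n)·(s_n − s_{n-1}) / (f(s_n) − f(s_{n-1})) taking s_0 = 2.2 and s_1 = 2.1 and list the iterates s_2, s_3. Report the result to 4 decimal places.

f(2.2) = 0.065600, f(2.1) = -3.431900
s_2 = 2.100000 − (-3.431900)·(2.100000 − 2.200000) / (-3.431900 − 0.065600) = 2.100000 − (0.343190)/(-3.497500) = 2.198124
f(2.198124) = -0.005182
s_3 = 2.198124 − (-0.005182)·(2.198124 − 2.100000) / (-0.005182 − (-3.431900)) = 2.198124 − (-0.000508)/(3.426718) = 2.198273

2.1981, 2.1983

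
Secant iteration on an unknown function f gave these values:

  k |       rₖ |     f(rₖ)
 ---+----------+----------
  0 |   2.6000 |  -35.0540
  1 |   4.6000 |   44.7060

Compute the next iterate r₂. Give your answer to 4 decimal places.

r₂ = 4.6000 − 44.7060·(4.6000 − 2.6000) / (44.7060 − (-35.0540))
   = 4.6000 − (89.412000)/(79.760000) = 3.478987

3.4790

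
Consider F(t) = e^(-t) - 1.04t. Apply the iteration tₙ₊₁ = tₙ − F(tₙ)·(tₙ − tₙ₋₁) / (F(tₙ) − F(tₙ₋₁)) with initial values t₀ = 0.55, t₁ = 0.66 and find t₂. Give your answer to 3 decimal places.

F(0.55) = 0.00495, F(0.66) = -0.16955
t₂ = 0.66000 − (-0.16955)·(0.66000 − 0.55000) / (-0.16955 − 0.00495) = 0.66000 − (-0.01865)/(-0.17450) = 0.55312

0.553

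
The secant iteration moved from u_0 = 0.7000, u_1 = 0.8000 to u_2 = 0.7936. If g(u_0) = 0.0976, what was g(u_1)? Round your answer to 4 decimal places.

-0.0067

The secant line through (0.7000, 0.0976) and (0.8000, g(u_1)) crosses zero at u_2 = 0.7936.
So (0.7000, 0.0976), (0.8000, g(u_1)), (0.7936, 0) are collinear:
g(u_1) = 0.0976 · (0.8000 − 0.7936) / (0.7000 − 0.7936) = 0.0976 · (0.006400)/(-0.093600) = -0.006674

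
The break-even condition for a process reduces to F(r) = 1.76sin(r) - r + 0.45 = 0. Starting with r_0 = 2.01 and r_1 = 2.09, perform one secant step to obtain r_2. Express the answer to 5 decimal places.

2.02820

F(2.01) = 0.0329594, F(2.09) = -0.1119423
r_2 = 2.0900000 − (-0.1119423)·(2.0900000 − 2.0100000) / (-0.1119423 − 0.0329594) = 2.0900000 − (-0.0089554)/(-0.1449017) = 2.0281968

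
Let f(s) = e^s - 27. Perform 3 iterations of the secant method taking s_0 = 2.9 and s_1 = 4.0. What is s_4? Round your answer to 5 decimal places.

3.29856

f(2.9) = -8.8258546, f(4.0) = 27.5981500
s_2 = 4.0000000 − 27.5981500·(4.0000000 − 2.9000000) / (27.5981500 − (-8.8258546)) = 4.0000000 − (30.3579650)/(36.4240047) = 3.1665396
f(3.1665396) = -3.2747564
s_3 = 3.1665396 − (-3.2747564)·(3.1665396 − 4.0000000) / (-3.2747564 − 27.5981500) = 3.1665396 − (2.7293797)/(-30.8729064) = 3.2549466
f(3.2549466) = -1.0817703
s_4 = 3.2549466 − (-1.0817703)·(3.2549466 − 3.1665396) / (-1.0817703 − (-3.2747564)) = 3.2549466 − (-0.0956360)/(2.1929861) = 3.2985565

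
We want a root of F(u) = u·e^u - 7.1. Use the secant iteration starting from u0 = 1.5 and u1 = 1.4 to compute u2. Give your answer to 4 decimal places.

F(1.5) = -0.377466, F(1.4) = -1.422720
u2 = 1.400000 − (-1.422720)·(1.400000 − 1.500000) / (-1.422720 − (-0.377466)) = 1.400000 − (0.142272)/(-1.045254) = 1.536112

1.5361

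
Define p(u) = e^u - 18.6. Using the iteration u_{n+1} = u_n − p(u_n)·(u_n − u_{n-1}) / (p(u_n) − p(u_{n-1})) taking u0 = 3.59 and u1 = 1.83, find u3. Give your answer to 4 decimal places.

3.1804

p(3.59) = 17.634076, p(1.83) = -12.366113
u2 = 1.830000 − (-12.366113)·(1.830000 − 3.590000) / (-12.366113 − 17.634076) = 1.830000 − (21.764359)/(-30.000189) = 2.555474
p(2.555474) = -5.722597
u3 = 2.555474 − (-5.722597)·(2.555474 − 1.830000) / (-5.722597 − (-12.366113)) = 2.555474 − (-4.151596)/(6.643516) = 3.180383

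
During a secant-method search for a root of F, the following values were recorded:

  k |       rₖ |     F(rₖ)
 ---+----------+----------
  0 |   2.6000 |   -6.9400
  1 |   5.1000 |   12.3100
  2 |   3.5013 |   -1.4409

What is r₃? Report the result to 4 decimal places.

r₃ = 3.5013 − (-1.4409)·(3.5013 − 5.1000) / (-1.4409 − 12.3100)
   = 3.5013 − (2.303567)/(-13.750900) = 3.668821

3.6688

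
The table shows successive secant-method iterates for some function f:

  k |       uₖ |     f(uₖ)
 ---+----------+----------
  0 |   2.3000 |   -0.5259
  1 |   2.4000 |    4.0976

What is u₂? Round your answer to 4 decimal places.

u₂ = 2.4000 − 4.0976·(2.4000 − 2.3000) / (4.0976 − (-0.5259))
   = 2.4000 − (0.409760)/(4.623500) = 2.311374

2.3114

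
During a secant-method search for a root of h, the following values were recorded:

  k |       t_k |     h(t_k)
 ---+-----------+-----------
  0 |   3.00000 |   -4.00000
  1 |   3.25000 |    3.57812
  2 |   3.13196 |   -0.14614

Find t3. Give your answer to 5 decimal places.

3.13659

t3 = 3.13196 − (-0.14614)·(3.13196 − 3.25000) / (-0.14614 − 3.57812)
   = 3.13196 − (0.0172504)/(-3.7242600) = 3.1365919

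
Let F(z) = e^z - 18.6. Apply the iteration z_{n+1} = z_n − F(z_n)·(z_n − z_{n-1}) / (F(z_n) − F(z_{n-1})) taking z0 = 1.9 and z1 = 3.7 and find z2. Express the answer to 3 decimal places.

F(1.9) = -11.91411, F(3.7) = 21.84730
z2 = 3.70000 − 21.84730·(3.70000 − 1.90000) / (21.84730 − (-11.91411)) = 3.70000 − (39.32515)/(33.76141) = 2.53520

2.535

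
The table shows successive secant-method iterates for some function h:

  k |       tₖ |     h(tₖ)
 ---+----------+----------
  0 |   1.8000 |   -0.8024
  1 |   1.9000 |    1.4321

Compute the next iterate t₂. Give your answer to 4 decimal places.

1.8359

t₂ = 1.9000 − 1.4321·(1.9000 − 1.8000) / (1.4321 − (-0.8024))
   = 1.9000 − (0.143210)/(2.234500) = 1.835910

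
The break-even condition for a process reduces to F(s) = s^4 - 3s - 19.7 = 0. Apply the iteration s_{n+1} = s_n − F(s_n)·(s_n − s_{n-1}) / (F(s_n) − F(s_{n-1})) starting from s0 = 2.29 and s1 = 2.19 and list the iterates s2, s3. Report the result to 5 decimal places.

F(2.29) = 0.9305848, F(2.19) = -3.2674248
s2 = 2.1900000 − (-3.2674248)·(2.1900000 − 2.2900000) / (-3.2674248 − 0.9305848) = 2.1900000 − (0.3267425)/(-4.1980096) = 2.2678327
F(2.2678327) = -0.0523783
s3 = 2.2678327 − (-0.0523783)·(2.2678327 − 2.1900000) / (-0.0523783 − (-3.2674248)) = 2.2678327 − (-0.0040767)/(3.2150465) = 2.2691007

2.26783, 2.26910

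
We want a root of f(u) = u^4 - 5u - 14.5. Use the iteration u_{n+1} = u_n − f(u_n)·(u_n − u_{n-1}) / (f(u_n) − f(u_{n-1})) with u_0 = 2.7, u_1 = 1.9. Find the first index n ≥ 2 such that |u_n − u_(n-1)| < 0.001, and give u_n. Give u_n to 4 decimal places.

f(2.7) = 25.144100, f(1.9) = -10.967900
u_2 = 1.900000 − (-10.967900)·(-0.800000)/(-36.112000) = 2.142975;  |Δ| = 0.242975
f(2.142975) = -4.125265
u_3 = 2.142975 − (-4.125265)·(0.242975)/(6.842635) = 2.289459;  |Δ| = 0.146484
f(2.289459) = 1.527322
u_4 = 2.289459 − 1.527322·(0.146484)/(5.652587) = 2.249879;  |Δ| = 0.039580
f(2.249879) = -0.125984
u_5 = 2.249879 − (-0.125984)·(-0.039580)/(-1.653306) = 2.252895;  |Δ| = 0.003016
f(2.252895) = -0.003392
u_6 = 2.252895 − (-0.003392)·(0.003016)/(0.122592) = 2.252979;  |Δ| = 0.000083
|u_6 − u_5| = 0.000083 < 0.001

n = 6, u_n = 2.2530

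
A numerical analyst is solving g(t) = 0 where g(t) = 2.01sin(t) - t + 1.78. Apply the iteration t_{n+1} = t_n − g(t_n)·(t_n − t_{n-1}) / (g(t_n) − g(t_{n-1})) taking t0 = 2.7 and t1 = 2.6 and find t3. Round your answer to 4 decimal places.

g(2.7) = -0.060966, g(2.6) = 0.216158
t2 = 2.600000 − 0.216158·(2.600000 − 2.700000) / (0.216158 − (-0.060966)) = 2.600000 − (-0.021616)/(0.277124) = 2.678000
g(2.678000) = 0.000800
t3 = 2.678000 − 0.000800·(2.678000 − 2.600000) / (0.000800 − 0.216158) = 2.678000 − (0.000062)/(-0.215358) = 2.678290

2.6783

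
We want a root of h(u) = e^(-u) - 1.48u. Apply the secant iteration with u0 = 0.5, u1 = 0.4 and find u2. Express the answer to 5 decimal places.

h(0.5) = -0.1334693, h(0.4) = 0.0783200
u2 = 0.4000000 − 0.0783200·(0.4000000 − 0.5000000) / (0.0783200 − (-0.1334693)) = 0.4000000 − (-0.0078320)/(0.2117894) = 0.4369802

0.43698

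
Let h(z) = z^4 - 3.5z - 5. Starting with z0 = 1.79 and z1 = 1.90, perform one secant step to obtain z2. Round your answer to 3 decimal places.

h(1.79) = -0.99874, h(1.90) = 1.38210
z2 = 1.90000 − 1.38210·(1.90000 − 1.79000) / (1.38210 − (-0.99874)) = 1.90000 − (0.15203)/(2.38084) = 1.83614

1.836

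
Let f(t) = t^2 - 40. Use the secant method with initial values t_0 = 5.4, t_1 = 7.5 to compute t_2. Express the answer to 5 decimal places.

6.24031

f(5.4) = -10.8400000, f(7.5) = 16.2500000
t_2 = 7.5000000 − 16.2500000·(7.5000000 − 5.4000000) / (16.2500000 − (-10.8400000)) = 7.5000000 − (34.1250000)/(27.0900000) = 6.2403101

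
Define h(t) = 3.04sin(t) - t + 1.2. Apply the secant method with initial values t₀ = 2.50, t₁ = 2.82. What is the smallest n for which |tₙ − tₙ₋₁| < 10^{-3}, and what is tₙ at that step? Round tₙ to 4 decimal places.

n = 4, tₙ = 2.6459

h(2.50) = 0.519355, h(2.82) = -0.659123
t₂ = 2.820000 − (-0.659123)·(0.320000)/(-1.178478) = 2.641024;  |Δ| = 0.178976
h(2.641024) = 0.017947
t₃ = 2.641024 − 0.017947·(-0.178976)/(0.677070) = 2.645768;  |Δ| = 0.004744
h(2.645768) = 0.000534
t₄ = 2.645768 − 0.000534·(0.004744)/(-0.017413) = 2.645913;  |Δ| = 0.000145
|t₄ − t₃| = 0.000145 < 10^{-3}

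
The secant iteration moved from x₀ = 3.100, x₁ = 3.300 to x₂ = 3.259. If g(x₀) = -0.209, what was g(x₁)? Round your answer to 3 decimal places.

The secant line through (3.100, -0.209) and (3.300, g(x₁)) crosses zero at x₂ = 3.259.
So (3.100, -0.209), (3.300, g(x₁)), (3.259, 0) are collinear:
g(x₁) = -0.209 · (3.300 − 3.259) / (3.100 − 3.259) = -0.209 · (0.04100)/(-0.15900) = 0.05389

0.054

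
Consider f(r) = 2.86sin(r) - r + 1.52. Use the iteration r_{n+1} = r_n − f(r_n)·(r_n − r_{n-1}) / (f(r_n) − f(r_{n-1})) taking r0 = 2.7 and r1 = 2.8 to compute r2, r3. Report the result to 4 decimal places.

2.7116, 2.7118

f(2.7) = 0.042306, f(2.8) = -0.321934
r2 = 2.800000 − (-0.321934)·(2.800000 − 2.700000) / (-0.321934 − 0.042306) = 2.800000 − (-0.032193)/(-0.364240) = 2.711615
f(2.711615) = 0.000577
r3 = 2.711615 − 0.000577·(2.711615 − 2.800000) / (0.000577 − (-0.321934)) = 2.711615 − (-0.000051)/(0.322511) = 2.711773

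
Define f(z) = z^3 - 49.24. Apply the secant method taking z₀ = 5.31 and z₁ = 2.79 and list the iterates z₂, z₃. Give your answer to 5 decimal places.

f(5.31) = 100.4812910, f(2.79) = -27.5223610
z₂ = 2.7900000 − (-27.5223610)·(2.7900000 − 5.3100000) / (-27.5223610 − 100.4812910) = 2.7900000 − (69.3563497)/(-128.0036520) = 3.3318310
f(3.3318310) = -12.2530174
z₃ = 3.3318310 − (-12.2530174)·(3.3318310 − 2.7900000) / (-12.2530174 − (-27.5223610)) = 3.3318310 − (-6.6390650)/(15.2693436) = 3.7666280

3.33183, 3.76663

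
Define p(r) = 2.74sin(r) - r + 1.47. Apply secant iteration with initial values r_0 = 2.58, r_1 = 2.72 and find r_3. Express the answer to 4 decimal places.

2.6830

p(2.58) = 0.349146, p(2.72) = -0.128753
r_2 = 2.720000 − (-0.128753)·(2.720000 − 2.580000) / (-0.128753 − 0.349146) = 2.720000 − (-0.018025)/(-0.477899) = 2.682282
p(2.682282) = 0.002443
r_3 = 2.682282 − 0.002443·(2.682282 − 2.720000) / (0.002443 − (-0.128753)) = 2.682282 − (-0.000092)/(0.131197) = 2.682984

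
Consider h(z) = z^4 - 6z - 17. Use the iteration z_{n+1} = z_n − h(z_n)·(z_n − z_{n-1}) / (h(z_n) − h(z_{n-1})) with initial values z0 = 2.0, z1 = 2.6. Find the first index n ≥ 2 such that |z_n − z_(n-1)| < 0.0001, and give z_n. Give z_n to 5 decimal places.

h(2.0) = -13.0000000, h(2.6) = 13.0976000
z2 = 2.6000000 − 13.0976000·(0.6000000)/(26.0976000) = 2.2988781;  |Δ| = 0.3011219
h(2.2988781) = -2.8637311
z3 = 2.2988781 − (-2.8637311)·(-0.3011219)/(-15.9613311) = 2.3529044;  |Δ| = 0.0540263
h(2.3529044) = -0.4683688
z4 = 2.3529044 − (-0.4683688)·(0.0540263)/(2.3953622) = 2.3634682;  |Δ| = 0.0105639
h(2.3634682) = 0.0223872
z5 = 2.3634682 − 0.0223872·(0.0105639)/(0.4907561) = 2.3629863;  |Δ| = 0.0004819
h(2.3629863) = -0.0001623
z6 = 2.3629863 − (-0.0001623)·(-0.0004819)/(-0.0225495) = 2.3629898;  |Δ| = 0.0000035
|z6 − z5| = 0.0000035 < 0.0001

n = 6, z_n = 2.36299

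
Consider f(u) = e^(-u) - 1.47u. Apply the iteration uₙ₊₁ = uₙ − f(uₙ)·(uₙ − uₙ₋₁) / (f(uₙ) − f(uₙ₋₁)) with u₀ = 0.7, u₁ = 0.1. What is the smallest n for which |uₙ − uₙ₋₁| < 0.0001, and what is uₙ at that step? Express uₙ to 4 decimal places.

n = 5, uₙ = 0.4387

f(0.7) = -0.532415, f(0.1) = 0.757837
u₂ = 0.100000 − 0.757837·(-0.600000)/(1.290252) = 0.452414;  |Δ| = 0.352414
f(0.452414) = -0.028957
u₃ = 0.452414 − (-0.028957)·(0.352414)/(-0.786794) = 0.439443;  |Δ| = 0.012970
f(0.439443) = -0.001587
u₄ = 0.439443 − (-0.001587)·(-0.012970)/(0.027370) = 0.438691;  |Δ| = 0.000752
f(0.438691) = 0.000003
u₅ = 0.438691 − 0.000003·(-0.000752)/(0.001590) = 0.438693;  |Δ| = 0.000002
|u₅ − u₄| = 0.000002 < 0.0001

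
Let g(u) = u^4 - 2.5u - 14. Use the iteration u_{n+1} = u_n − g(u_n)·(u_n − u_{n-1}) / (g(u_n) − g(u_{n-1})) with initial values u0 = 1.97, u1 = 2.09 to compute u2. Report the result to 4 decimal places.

2.0947

g(1.97) = -3.863615, g(2.09) = -0.144702
u2 = 2.090000 − (-0.144702)·(2.090000 − 1.970000) / (-0.144702 − (-3.863615)) = 2.090000 − (-0.017364)/(3.718913) = 2.094669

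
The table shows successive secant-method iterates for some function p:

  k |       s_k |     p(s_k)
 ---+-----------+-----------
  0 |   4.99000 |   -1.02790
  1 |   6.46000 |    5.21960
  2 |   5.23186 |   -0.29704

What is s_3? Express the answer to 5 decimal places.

5.29799

s_3 = 5.23186 − (-0.29704)·(5.23186 − 6.46000) / (-0.29704 − 5.21960)
   = 5.23186 − (0.3648067)/(-5.5166400) = 5.2979884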